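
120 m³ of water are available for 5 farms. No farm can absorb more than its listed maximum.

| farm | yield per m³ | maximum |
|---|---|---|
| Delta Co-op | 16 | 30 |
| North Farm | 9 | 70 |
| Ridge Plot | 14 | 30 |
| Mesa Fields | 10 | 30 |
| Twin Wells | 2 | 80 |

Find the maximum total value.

Rank by yield per m³: Delta Co-op 16 > Ridge Plot 14 > Mesa Fields 10 > North Farm 9 > Twin Wells 2.
Delta Co-op takes 30 to reach its cap of 30 — 90 left.
Give Ridge Plot 30 to hit its cap of 30 — 60 left.
Give Mesa Fields 30 to hit its cap of 30 — 30 left.
North Farm has room for 70 but only 30 remain, so it gets 30.
Total = 16×30 + 9×30 + 14×30 + 10×30 = 1470.

1470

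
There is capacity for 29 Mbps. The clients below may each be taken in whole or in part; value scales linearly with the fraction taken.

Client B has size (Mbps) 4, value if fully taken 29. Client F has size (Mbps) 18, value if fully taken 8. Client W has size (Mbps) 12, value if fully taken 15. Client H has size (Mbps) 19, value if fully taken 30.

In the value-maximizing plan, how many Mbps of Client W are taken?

Rank by value-to-size ratio: Client B 29/4≈7.25, Client H 30/19≈1.58, Client W 15/12≈1.25, Client F 8/18≈0.444.
All 4 Mbps of Client B fit (value 29) — 25 remain.
Client H: take in full, 19 Mbps for value 30 — 6 left.
6 Mbps left: a 6/12 share of Client W gives 15×6/12 = 7.5.

6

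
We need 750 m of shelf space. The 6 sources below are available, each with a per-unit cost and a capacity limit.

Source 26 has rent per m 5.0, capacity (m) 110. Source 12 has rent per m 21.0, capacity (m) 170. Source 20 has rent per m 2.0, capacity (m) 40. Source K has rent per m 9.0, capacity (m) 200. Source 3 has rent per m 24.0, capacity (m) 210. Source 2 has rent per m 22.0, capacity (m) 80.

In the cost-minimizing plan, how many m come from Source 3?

150

Use sources in increasing cost order.
Source 20 at 2.0: take all 40 m → 710 still needed.
Source 26 at 5.0: take all 110 m → 600 still needed.
Source K at 9.0: take all 200 m → 400 still needed.
Source 12 (21.0): use full 170 → 230 m to go.
Take 80 from Source 2 at 22.0 → need 150 more.
Source 3 at 24.0: take 150 of its 210 → requirement met.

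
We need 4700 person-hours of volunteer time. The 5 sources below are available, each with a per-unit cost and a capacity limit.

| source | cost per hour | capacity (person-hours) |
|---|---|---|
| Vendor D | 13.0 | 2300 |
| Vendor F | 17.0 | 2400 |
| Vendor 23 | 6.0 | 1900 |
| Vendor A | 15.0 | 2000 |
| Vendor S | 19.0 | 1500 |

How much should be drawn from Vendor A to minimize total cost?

Cheapest first:
Take 1900 from Vendor 23 at 6.0 — need 2800 more.
Take 2300 from Vendor D at 13.0 — need 500 more.
Take 500 from Vendor A at 15.0 to finish.
Vendor F, Vendor S: unused.

500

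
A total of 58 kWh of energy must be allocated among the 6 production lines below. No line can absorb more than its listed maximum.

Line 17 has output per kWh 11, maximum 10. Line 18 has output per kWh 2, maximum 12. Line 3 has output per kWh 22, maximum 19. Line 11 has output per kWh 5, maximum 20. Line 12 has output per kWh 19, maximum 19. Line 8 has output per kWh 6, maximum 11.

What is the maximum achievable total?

949

Order the production lines by output per kWh: Line 3 22 > Line 12 19 > Line 17 11 > Line 8 6 > Line 11 5 > Line 18 2.
Give Line 3 19 to hit its cap of 19 ; 39 left.
Line 12 takes 19 to reach its cap of 19 ; 20 left.
Line 17: +10 to 10 (cap) ; 10 left.
Line 8 has room for 11 but only 10 remain, so it gets 10.
Total = 11×10 + 22×19 + 19×19 + 6×10 = 949.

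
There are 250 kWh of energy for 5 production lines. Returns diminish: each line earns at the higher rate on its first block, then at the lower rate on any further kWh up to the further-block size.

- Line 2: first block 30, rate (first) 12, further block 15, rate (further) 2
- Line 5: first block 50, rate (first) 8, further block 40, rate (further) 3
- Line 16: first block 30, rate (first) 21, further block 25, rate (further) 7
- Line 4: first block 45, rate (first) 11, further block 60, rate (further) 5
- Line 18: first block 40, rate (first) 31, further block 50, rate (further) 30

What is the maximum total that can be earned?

Order all 10 blocks by rate: Line 18/tier1 31 > Line 18/tier2 30 > Line 16/tier1 21 > Line 2/tier1 12 > Line 4/tier1 11 > Line 5/tier1 8 > Line 16/tier2 7 > Line 4/tier2 5 > Line 5/tier2 3 > Line 2/tier2 2.
Line 18 tier1 at 31: fill all 40 → 210 left.
Line 18/tier2 (30): +50 → 160 left.
Fill Line 16 tier1 block (30 at 21) → 130 left.
Fill Line 2 tier1 block (30 at 12) → 100 left.
Line 4 tier1 at 11: fill all 45 → 55 left.
Line 5/tier1 (8): +50 → 5 left.
5 remain; put them into Line 16 tier2 at 7.
Total = 31×40 + 30×50 + 21×30 + 12×30 + 11×45 + 8×50 + 7×5 = 4660.

4660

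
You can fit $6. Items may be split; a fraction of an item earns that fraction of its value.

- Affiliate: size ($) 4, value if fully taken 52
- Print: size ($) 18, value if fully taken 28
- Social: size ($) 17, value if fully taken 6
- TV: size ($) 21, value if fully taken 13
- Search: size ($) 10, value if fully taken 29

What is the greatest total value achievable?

Sort by value density: Affiliate 52/4≈13, Search 29/10≈2.9, Print 28/18≈1.56, TV 13/21≈0.619, Social 6/17≈0.353.
All 4 $ of Affiliate fit (value 52) → 2 remain.
Fill the last 2 $ with part of Search: 2/10 of it earns 5.8.
Total value = 57.8.

57.8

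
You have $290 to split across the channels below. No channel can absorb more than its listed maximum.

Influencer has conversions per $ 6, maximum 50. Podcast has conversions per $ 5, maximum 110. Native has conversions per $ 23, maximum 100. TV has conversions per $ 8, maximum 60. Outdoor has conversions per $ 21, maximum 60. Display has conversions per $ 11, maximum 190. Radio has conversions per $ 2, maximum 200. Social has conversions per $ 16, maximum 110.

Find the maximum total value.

5540

Order the channels by conversions per $: Native 23 > Outdoor 21 > Social 16 > Display 11 > TV 8 > Influencer 6 > Podcast 5 > Radio 2.
Native: +100 to 100 (cap) ; 190 left.
Give Outdoor 60 to hit its cap of 60 ; 130 left.
Social: +110 to 110 (cap) ; 20 left.
Display: +20 (room for 190) → 20. Pool exhausted.
Total = 23×100 + 21×60 + 11×20 + 16×110 = 5540.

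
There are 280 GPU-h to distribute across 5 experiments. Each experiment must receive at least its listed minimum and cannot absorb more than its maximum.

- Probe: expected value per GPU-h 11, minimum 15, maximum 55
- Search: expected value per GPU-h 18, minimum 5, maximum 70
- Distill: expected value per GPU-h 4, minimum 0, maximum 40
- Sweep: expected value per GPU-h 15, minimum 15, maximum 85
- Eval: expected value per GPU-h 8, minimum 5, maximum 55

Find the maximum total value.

3640

Meeting every minimum uses 15+5+0+15+5 = 40 GPU-h, leaving 240.
Highest expected value per GPU-h first: Search 18 > Sweep 15 > Probe 11 > Eval 8 > Distill 4.
Search takes 65 more to reach its cap of 70 ; 175 left.
Sweep: +70 to 85 (cap) ; 105 left.
Probe takes 40 more to reach its cap of 55 ; 65 left.
Give Eval 50 more to hit its cap of 55 ; 15 left.
Only 15 left; Distill takes them to reach 15.
Total = 11×55 + 18×70 + 4×15 + 15×85 + 8×55 = 3640.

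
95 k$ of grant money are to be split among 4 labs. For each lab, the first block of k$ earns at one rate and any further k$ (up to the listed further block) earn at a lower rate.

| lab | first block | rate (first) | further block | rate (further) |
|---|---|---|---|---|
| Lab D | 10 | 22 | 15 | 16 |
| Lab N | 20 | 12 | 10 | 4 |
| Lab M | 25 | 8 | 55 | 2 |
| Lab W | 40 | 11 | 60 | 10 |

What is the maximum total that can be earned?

1240

Rank every tier by rate: Lab D/T1 22 > Lab D/T2 16 > Lab N/T1 12 > Lab W/T1 11 > Lab W/T2 10 > Lab M/T1 8 > Lab N/T2 4 > Lab M/T2 2.
Lab D/T1 (22): +10 → 85 left.
Fill Lab D T2 block (15 at 16) → 70 left.
Lab N/T1 (12): +20 → 50 left.
Fill Lab W T1 block (40 at 11) → 10 left.
Lab W/T2: +10 of 60 at 10; pool empty.
Total = 22×10 + 16×15 + 12×20 + 11×40 + 10×10 = 1240.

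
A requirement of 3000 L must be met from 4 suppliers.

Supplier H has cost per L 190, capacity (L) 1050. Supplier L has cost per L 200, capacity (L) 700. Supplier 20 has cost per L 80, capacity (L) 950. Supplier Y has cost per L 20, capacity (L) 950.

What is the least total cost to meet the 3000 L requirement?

304500

Fill from the cheapest supplier first.
Supplier Y at 20: take all 950 L ; 2050 still needed.
Supplier 20 (80): use full 950 ; 1100 L to go.
Supplier H (190): use full 1050 ; 50 L to go.
Supplier L (200): take the remaining 50 ; done.
Cost = 950×20 + 950×80 + 1050×190 + 50×200 = 304500.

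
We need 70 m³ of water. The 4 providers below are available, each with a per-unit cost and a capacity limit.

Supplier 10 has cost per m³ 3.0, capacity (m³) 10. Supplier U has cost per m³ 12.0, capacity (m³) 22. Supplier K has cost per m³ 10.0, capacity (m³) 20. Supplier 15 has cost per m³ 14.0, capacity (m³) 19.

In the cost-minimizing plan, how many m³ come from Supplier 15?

18

Use providers in increasing cost order.
Take 10 from Supplier 10 at 3.0 — need 60 more.
Take 20 from Supplier K at 10.0 — need 40 more.
Supplier U (12.0): use full 22 — 18 m³ to go.
Supplier 15 (14.0): take the remaining 18 — done.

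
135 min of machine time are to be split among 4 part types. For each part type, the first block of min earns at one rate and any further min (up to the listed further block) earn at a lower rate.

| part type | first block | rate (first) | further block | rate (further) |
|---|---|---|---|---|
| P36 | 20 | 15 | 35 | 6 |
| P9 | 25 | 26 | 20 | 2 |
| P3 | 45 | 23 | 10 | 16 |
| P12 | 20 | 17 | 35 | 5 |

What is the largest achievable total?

Treat each block as its own option and order by rate: P9/T1 26 > P3/T1 23 > P12/T1 17 > P3/T2 16 > P36/T1 15 > P36/T2 6 > P12/T2 5 > P9/T2 2.
P9/T1 (26): +25 ; 110 left.
P3/T1 (23): +45 ; 65 left.
P12 T1 at 17: fill all 20 ; 45 left.
P3/T2 (16): +10 ; 35 left.
Fill P36 T1 block (20 at 15) ; 15 left.
P36/T2: +15 of 35 at 6; pool empty.
Total = 26×25 + 23×45 + 17×20 + 16×10 + 15×20 + 6×15 = 2575.

2575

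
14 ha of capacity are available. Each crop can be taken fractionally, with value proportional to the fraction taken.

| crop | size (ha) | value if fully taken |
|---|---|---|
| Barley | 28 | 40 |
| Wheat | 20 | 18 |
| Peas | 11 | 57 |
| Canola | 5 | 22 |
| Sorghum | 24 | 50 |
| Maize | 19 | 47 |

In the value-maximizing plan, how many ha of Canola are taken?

Rank by value-to-size ratio: Peas 57/11≈5.18, Canola 22/5≈4.4, Maize 47/19≈2.47, Sorghum 50/24≈2.08, Barley 40/28≈1.43, Wheat 18/20≈0.9.
All 11 ha of Peas fit (value 57) → 3 remain.
Only 3 ha remain; take 3/5 of Canola for value 22×3/5 = 13.2.

3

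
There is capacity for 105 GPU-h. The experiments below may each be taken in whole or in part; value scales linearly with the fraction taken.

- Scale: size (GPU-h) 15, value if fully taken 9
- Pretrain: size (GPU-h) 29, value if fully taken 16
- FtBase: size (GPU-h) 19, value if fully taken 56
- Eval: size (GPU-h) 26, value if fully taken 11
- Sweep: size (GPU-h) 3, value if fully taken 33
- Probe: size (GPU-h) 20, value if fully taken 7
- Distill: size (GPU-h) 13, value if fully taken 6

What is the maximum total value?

131

Best value per unit of size first: Sweep 33/3≈11, FtBase 56/19≈2.95, Scale 9/15≈0.6, Pretrain 16/29≈0.552, Distill 6/13≈0.462, Eval 11/26≈0.423, Probe 7/20≈0.35.
Take all of Sweep (3 GPU-h, value 33) — 102 GPU-h left.
All 19 GPU-h of FtBase fit (value 56) — 83 remain.
All 15 GPU-h of Scale fit (value 9) — 68 remain.
All 29 GPU-h of Pretrain fit (value 16) — 39 remain.
All 13 GPU-h of Distill fit (value 6) — 26 remain.
Take all of Eval (26 GPU-h, value 11) — 0 GPU-h left.
Total value = 131.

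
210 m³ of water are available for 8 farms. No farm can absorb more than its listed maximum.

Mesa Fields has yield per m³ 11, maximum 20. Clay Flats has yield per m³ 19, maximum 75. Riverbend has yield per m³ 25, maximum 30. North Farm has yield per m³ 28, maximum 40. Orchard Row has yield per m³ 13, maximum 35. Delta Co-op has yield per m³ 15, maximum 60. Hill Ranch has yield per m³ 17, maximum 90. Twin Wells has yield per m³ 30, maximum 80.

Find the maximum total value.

Highest yield per m³ first: Twin Wells 30 > North Farm 28 > Riverbend 25 > Clay Flats 19 > Hill Ranch 17 > Delta Co-op 15 > Orchard Row 13 > Mesa Fields 11.
Twin Wells takes 80 to reach its cap of 80 → 130 left.
North Farm takes 40 to reach its cap of 40 → 90 left.
Give Riverbend 30 to hit its cap of 30 → 60 left.
Only 60 left; Clay Flats takes them to reach 60.
Total = 19×60 + 25×30 + 28×40 + 30×80 = 5410.

5410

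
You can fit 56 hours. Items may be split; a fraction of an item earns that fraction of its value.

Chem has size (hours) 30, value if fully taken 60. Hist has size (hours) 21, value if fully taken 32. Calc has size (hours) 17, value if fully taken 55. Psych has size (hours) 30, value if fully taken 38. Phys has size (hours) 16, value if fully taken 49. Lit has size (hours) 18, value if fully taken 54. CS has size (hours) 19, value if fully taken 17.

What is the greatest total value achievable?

Sort by value density: Calc 55/17≈3.24, Phys 49/16≈3.06, Lit 54/18≈3, Chem 60/30≈2, Hist 32/21≈1.52, Psych 38/30≈1.27, CS 17/19≈0.895.
Calc: take in full, 17 hours for value 55 → 39 left.
All 16 hours of Phys fit (value 49) → 23 remain.
Take all of Lit (18 hours, value 54) → 5 hours left.
Only 5 hours remain; take 5/30 of Chem for value 60×5/30 = 10.
Total value = 168.

168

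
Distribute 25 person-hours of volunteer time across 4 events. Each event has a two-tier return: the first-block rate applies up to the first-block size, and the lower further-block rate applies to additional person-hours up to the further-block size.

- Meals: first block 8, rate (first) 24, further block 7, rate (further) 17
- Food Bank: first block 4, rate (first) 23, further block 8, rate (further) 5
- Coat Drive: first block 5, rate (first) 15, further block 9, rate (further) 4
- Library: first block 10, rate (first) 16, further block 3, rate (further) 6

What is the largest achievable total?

499

Treat each block as its own option and order by rate: Meals/tier1 24 > Food Bank/tier1 23 > Meals/tier2 17 > Library/tier1 16 > Coat Drive/tier1 15 > Library/tier2 6 > Food Bank/tier2 5 > Coat Drive/tier2 4.
Meals/tier1 (24): +8 → 17 left.
Food Bank/tier1 (23): +4 → 13 left.
Meals tier2 at 17: fill all 7 → 6 left.
Library/tier1: +6 of 10 at 16; pool empty.
Total = 24×8 + 23×4 + 17×7 + 16×6 = 499.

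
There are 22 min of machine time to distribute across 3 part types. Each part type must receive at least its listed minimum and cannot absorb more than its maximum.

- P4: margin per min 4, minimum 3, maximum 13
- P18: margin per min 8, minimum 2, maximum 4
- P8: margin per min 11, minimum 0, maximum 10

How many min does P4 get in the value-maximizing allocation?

8

Meeting every minimum uses 3+2+0 = 5 min, leaving 17.
Highest margin per min first: P8 11 > P18 8 > P4 4.
P8: +10 to 10 (cap) ; 7 left.
P18: +2 to 4 (cap) ; 5 left.
Only 5 left; P4 takes them to reach 8.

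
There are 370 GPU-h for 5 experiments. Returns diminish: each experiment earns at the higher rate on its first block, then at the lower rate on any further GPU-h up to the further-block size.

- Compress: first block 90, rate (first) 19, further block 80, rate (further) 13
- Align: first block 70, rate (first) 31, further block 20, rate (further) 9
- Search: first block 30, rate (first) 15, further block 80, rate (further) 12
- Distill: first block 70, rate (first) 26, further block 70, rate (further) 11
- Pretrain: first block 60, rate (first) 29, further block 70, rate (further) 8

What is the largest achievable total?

8540

Rank every tier by rate: Align/tier1 31 > Pretrain/tier1 29 > Distill/tier1 26 > Compress/tier1 19 > Search/tier1 15 > Compress/tier2 13 > Search/tier2 12 > Distill/tier2 11 > Align/tier2 9 > Pretrain/tier2 8.
Fill Align tier1 block (70 at 31) → 300 left.
Fill Pretrain tier1 block (60 at 29) → 240 left.
Distill/tier1 (26): +70 → 170 left.
Fill Compress tier1 block (90 at 19) → 80 left.
Search tier1 at 15: fill all 30 → 50 left.
Compress tier2 at 13: only 50 left, fill 50.
Total = 31×70 + 29×60 + 26×70 + 19×90 + 15×30 + 13×50 = 8540.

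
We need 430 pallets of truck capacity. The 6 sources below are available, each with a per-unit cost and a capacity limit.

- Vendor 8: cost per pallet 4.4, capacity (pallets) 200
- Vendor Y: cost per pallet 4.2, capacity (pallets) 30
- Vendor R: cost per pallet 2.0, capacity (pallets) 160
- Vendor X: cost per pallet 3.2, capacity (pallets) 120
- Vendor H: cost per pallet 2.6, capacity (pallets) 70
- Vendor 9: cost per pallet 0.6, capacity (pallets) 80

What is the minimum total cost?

Use sources in increasing cost order.
Take 80 from Vendor 9 at 0.6 ; need 350 more.
Vendor R at 2.0: take all 160 pallets ; 190 still needed.
Take 70 from Vendor H at 2.6 ; need 120 more.
Vendor X at 3.2: take all 120 pallets ; 0 still needed.
Vendor Y, Vendor 8: unused.
Cost = 80×0.6 + 160×2.0 + 70×2.6 + 120×3.2 = 934.

934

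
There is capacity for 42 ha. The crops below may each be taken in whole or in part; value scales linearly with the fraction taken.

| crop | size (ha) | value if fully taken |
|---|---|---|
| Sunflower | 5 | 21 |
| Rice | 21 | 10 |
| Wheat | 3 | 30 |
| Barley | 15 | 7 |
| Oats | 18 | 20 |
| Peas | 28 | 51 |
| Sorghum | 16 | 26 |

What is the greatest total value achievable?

111.75

Best value per unit of size first: Wheat 30/3≈10, Sunflower 21/5≈4.2, Peas 51/28≈1.82, Sorghum 26/16≈1.62, Oats 20/18≈1.11, Rice 10/21≈0.476, Barley 7/15≈0.467.
Wheat: take in full, 3 ha for value 30 → 39 left.
All 5 ha of Sunflower fit (value 21) → 34 remain.
Take all of Peas (28 ha, value 51) → 6 ha left.
Fill the last 6 ha with part of Sorghum: 6/16 of it earns 9.75.
Total value = 111.75.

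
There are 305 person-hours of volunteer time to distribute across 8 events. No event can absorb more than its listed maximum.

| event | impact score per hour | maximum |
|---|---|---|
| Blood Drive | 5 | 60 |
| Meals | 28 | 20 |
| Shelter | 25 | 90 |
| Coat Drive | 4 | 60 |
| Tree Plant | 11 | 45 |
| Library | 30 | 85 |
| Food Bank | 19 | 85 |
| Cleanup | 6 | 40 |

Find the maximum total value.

7250

Order the events by impact score per hour: Library 30 > Meals 28 > Shelter 25 > Food Bank 19 > Tree Plant 11 > Cleanup 6 > Blood Drive 5 > Coat Drive 4.
Give Library 85 to hit its cap of 85 ; 220 left.
Give Meals 20 to hit its cap of 20 ; 200 left.
Shelter: +90 to 90 (cap) ; 110 left.
Food Bank: +85 to 85 (cap) ; 25 left.
Only 25 left; Tree Plant takes them to reach 25.
Total = 28×20 + 25×90 + 11×25 + 30×85 + 19×85 = 7250.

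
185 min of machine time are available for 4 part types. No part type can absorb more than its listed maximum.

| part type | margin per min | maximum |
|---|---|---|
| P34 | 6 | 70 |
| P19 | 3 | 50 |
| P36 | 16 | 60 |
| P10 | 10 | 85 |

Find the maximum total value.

Rank by margin per min: P36 16 > P10 10 > P34 6 > P19 3.
P36: +60 to 60 (cap) ; 125 left.
Give P10 85 to hit its cap of 85 ; 40 left.
P34: +40 (room for 70) → 40. Pool exhausted.
Total = 6×40 + 16×60 + 10×85 = 2050.

2050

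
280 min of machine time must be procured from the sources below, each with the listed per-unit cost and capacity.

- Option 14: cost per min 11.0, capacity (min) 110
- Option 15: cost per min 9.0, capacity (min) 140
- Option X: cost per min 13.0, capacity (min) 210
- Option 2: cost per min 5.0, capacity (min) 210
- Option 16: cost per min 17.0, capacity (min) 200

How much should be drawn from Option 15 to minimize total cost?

70

Use sources in increasing cost order.
Option 2 at 5.0: take all 210 min — 70 still needed.
Option 15 at 9.0: take 70 of its 140 — requirement met.
Option 14, Option X, Option 16: unused.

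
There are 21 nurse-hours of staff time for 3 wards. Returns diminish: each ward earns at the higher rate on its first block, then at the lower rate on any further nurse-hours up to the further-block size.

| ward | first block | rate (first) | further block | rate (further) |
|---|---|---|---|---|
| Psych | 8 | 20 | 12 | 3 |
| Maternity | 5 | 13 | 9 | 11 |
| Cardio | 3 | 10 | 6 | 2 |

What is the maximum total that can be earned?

Treat each block as its own option and order by rate: Psych/T1 20 > Maternity/T1 13 > Maternity/T2 11 > Cardio/T1 10 > Psych/T2 3 > Cardio/T2 2.
Psych/T1 (20): +8 → 13 left.
Fill Maternity T1 block (5 at 13) → 8 left.
8 remain; put them into Maternity T2 at 11.
Total = 20×8 + 13×5 + 11×8 = 313.

313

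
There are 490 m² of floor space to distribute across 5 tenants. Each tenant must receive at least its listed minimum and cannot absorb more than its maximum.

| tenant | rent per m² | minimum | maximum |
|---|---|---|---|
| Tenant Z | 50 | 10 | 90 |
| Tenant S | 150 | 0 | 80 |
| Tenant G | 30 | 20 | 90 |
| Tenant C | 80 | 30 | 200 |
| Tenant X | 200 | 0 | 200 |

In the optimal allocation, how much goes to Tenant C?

180

Meeting every minimum uses 10+0+20+30+0 = 60 m², leaving 430.
Order the tenants by rent per m²: Tenant X 200 > Tenant S 150 > Tenant C 80 > Tenant Z 50 > Tenant G 30.
Tenant X: +200 to 200 (cap) → 230 left.
Give Tenant S 80 more to hit its cap of 80 → 150 left.
Tenant C: +150 (room for 170) → 180. Pool exhausted.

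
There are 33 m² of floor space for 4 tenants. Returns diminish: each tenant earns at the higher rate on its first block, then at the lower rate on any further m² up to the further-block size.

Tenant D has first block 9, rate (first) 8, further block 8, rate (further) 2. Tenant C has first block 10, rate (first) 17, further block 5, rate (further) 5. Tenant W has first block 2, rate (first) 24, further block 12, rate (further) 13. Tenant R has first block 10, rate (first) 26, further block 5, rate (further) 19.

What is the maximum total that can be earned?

651

Order all 8 blocks by rate: Tenant R/T1 26 > Tenant W/T1 24 > Tenant R/T2 19 > Tenant C/T1 17 > Tenant W/T2 13 > Tenant D/T1 8 > Tenant C/T2 5 > Tenant D/T2 2.
Tenant R/T1 (26): +10 — 23 left.
Tenant W/T1 (24): +2 — 21 left.
Tenant R T2 at 19: fill all 5 — 16 left.
Tenant C T1 at 17: fill all 10 — 6 left.
Tenant W/T2: +6 of 12 at 13; pool empty.
Total = 26×10 + 24×2 + 19×5 + 17×10 + 13×6 = 651.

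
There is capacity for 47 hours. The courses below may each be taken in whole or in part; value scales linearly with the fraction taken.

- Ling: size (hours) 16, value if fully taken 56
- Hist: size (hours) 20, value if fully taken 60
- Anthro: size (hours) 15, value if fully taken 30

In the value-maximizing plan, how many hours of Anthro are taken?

11

Sort by value density: Ling 56/16≈3.5, Hist 60/20≈3, Anthro 30/15≈2.
Ling: take in full, 16 hours for value 56 → 31 left.
Take all of Hist (20 hours, value 60) → 11 hours left.
11 hours left: a 11/15 share of Anthro gives 30×11/15 = 22.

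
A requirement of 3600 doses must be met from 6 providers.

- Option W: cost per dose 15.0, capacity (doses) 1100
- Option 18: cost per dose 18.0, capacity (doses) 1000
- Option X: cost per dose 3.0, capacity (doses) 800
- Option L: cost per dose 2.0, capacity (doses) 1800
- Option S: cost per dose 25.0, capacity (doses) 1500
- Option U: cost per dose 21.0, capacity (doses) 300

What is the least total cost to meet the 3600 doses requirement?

Cheapest first:
Option L (2.0): use full 1800 ; 1800 doses to go.
Take 800 from Option X at 3.0 ; need 1000 more.
Option W at 15.0: take 1000 of its 1100 ; requirement met.
Option 18, Option U, Option S: unused.
Cost = 1800×2.0 + 800×3.0 + 1000×15.0 = 21000.

21000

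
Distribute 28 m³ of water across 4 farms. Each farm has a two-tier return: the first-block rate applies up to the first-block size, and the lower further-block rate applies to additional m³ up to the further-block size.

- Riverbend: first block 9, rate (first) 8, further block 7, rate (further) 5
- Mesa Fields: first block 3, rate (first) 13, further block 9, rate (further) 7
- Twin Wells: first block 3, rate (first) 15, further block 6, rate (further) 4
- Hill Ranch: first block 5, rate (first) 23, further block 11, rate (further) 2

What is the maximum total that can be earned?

327

Order all 8 blocks by rate: Hill Ranch/T1 23 > Twin Wells/T1 15 > Mesa Fields/T1 13 > Riverbend/T1 8 > Mesa Fields/T2 7 > Riverbend/T2 5 > Twin Wells/T2 4 > Hill Ranch/T2 2.
Hill Ranch/T1 (23): +5 → 23 left.
Twin Wells T1 at 15: fill all 3 → 20 left.
Mesa Fields T1 at 13: fill all 3 → 17 left.
Fill Riverbend T1 block (9 at 8) → 8 left.
Mesa Fields/T2: +8 of 9 at 7; pool empty.
Total = 23×5 + 15×3 + 13×3 + 8×9 + 7×8 = 327.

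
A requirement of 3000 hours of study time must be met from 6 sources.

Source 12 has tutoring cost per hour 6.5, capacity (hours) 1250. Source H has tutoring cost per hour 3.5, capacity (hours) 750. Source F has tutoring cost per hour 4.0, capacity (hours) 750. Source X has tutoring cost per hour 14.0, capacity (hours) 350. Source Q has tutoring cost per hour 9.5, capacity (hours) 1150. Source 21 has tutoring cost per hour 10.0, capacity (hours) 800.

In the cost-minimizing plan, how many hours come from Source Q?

Fill from the cheapest source first.
Take 750 from Source H at 3.5 → need 2250 more.
Take 750 from Source F at 4.0 → need 1500 more.
Take 1250 from Source 12 at 6.5 → need 250 more.
Take 250 from Source Q at 9.5 to finish.
Source 21, Source X: unused.

250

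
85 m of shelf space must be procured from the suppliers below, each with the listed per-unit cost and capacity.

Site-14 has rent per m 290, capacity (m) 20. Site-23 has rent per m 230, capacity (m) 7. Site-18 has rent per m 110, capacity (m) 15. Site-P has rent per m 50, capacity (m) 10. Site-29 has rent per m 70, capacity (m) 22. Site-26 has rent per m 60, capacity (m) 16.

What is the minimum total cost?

10610

Cheapest first:
Site-P at 50: take all 10 m — 75 still needed.
Site-26 at 60: take all 16 m — 59 still needed.
Site-29 (70): use full 22 — 37 m to go.
Take 15 from Site-18 at 110 — need 22 more.
Site-23 at 230: take all 7 m — 15 still needed.
Site-14 at 290: take 15 of its 20 — requirement met.
Cost = 10×50 + 16×60 + 22×70 + 15×110 + 7×230 + 15×290 = 10610.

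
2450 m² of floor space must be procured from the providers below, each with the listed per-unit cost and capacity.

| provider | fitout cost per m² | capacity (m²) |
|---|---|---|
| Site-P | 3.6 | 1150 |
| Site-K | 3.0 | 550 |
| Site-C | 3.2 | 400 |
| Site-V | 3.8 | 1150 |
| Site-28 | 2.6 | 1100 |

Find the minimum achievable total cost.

Use providers in increasing cost order.
Take 1100 from Site-28 at 2.6 → need 1350 more.
Site-K at 3.0: take all 550 m² → 800 still needed.
Site-C (3.2): use full 400 → 400 m² to go.
Site-P (3.6): take the remaining 400 → done.
Site-V: unused.
Cost = 1100×2.6 + 550×3.0 + 400×3.2 + 400×3.6 = 7230.

7230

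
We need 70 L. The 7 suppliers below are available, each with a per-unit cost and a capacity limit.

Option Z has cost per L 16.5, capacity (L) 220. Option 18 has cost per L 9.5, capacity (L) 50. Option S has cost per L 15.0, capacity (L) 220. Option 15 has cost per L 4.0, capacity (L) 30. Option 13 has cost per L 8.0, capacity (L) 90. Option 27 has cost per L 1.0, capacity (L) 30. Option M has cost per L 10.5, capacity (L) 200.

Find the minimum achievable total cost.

Use suppliers in increasing cost order.
Option 27 at 1.0: take all 30 L — 40 still needed.
Take 30 from Option 15 at 4.0 — need 10 more.
Option 13 (8.0): take the remaining 10 — done.
Option 18, Option M, Option S, Option Z: unused.
Cost = 30×1.0 + 30×4.0 + 10×8.0 = 230.

230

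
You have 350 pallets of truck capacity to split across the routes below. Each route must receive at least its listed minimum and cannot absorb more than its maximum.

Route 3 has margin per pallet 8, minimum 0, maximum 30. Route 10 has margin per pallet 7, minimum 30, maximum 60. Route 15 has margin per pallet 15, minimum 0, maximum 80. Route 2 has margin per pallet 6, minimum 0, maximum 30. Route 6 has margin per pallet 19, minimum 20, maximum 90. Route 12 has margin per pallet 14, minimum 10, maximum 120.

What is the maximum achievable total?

Meeting every minimum uses 0+30+0+0+20+10 = 60 pallets, leaving 290.
Highest margin per pallet first: Route 6 19 > Route 15 15 > Route 12 14 > Route 3 8 > Route 10 7 > Route 2 6.
Give Route 6 70 more to hit its cap of 90 — 220 left.
Give Route 15 80 more to hit its cap of 80 — 140 left.
Route 12: +110 to 120 (cap) — 30 left.
Route 3 takes 30 more to reach its cap of 30 — 0 left.
Total = 8×30 + 7×30 + 15×80 + 19×90 + 14×120 = 5040.

5040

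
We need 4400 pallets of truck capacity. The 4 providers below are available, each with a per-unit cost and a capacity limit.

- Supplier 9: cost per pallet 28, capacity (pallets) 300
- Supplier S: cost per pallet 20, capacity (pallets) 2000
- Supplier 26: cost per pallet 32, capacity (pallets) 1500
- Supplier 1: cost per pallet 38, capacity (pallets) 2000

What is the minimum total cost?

119200

Fill from the cheapest provider first.
Supplier S (20): use full 2000 — 2400 pallets to go.
Supplier 9 (28): use full 300 — 2100 pallets to go.
Supplier 26 at 32: take all 1500 pallets — 600 still needed.
Take 600 from Supplier 1 at 38 to finish.
Cost = 2000×20 + 300×28 + 1500×32 + 600×38 = 119200.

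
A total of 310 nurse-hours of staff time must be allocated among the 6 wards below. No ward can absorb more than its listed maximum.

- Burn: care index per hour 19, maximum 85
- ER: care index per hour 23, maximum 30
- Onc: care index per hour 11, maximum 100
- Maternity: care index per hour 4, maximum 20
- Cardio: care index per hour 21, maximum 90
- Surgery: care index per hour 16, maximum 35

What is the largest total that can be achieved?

5525

Rank by care index per hour: ER 23 > Cardio 21 > Burn 19 > Surgery 16 > Onc 11 > Maternity 4.
ER takes 30 to reach its cap of 30 — 280 left.
Cardio takes 90 to reach its cap of 90 — 190 left.
Burn takes 85 to reach its cap of 85 — 105 left.
Surgery takes 35 to reach its cap of 35 — 70 left.
Onc has room for 100 but only 70 remain, so it gets 70.
Total = 19×85 + 23×30 + 11×70 + 21×90 + 16×35 = 5525.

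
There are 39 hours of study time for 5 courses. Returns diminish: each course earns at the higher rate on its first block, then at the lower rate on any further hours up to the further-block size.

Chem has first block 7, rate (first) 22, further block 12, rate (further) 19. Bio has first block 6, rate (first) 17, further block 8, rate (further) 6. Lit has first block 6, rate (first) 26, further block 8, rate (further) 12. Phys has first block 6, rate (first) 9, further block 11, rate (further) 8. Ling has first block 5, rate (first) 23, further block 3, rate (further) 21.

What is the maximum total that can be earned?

Order all 10 blocks by rate: Lit/first 26 > Ling/first 23 > Chem/first 22 > Ling/second 21 > Chem/second 19 > Bio/first 17 > Lit/second 12 > Phys/first 9 > Phys/second 8 > Bio/second 6.
Lit/first (26): +6 — 33 left.
Ling first at 23: fill all 5 — 28 left.
Chem/first (22): +7 — 21 left.
Ling/second (21): +3 — 18 left.
Fill Chem second block (12 at 19) — 6 left.
Bio/first (17): +6 — 0 left.
Total = 26×6 + 23×5 + 22×7 + 21×3 + 19×12 + 17×6 = 818.

818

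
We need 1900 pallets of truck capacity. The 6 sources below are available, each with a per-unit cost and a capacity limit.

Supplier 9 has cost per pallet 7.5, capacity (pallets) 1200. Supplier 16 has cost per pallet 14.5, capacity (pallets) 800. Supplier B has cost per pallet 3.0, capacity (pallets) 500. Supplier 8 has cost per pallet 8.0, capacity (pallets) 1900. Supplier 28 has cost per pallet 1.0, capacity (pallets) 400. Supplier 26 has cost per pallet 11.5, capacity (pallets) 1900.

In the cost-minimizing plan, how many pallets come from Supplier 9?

Fill from the cheapest source first.
Supplier 28 at 1.0: take all 400 pallets → 1500 still needed.
Supplier B (3.0): use full 500 → 1000 pallets to go.
Take 1000 from Supplier 9 at 7.5 to finish.
Supplier 8, Supplier 26, Supplier 16: unused.

1000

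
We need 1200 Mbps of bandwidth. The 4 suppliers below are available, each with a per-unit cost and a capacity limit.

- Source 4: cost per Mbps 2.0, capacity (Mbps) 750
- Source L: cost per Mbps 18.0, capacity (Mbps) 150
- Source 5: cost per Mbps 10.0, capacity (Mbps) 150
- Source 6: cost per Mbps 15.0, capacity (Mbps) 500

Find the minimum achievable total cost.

Use suppliers in increasing cost order.
Source 4 at 2.0: take all 750 Mbps — 450 still needed.
Source 5 at 10.0: take all 150 Mbps — 300 still needed.
Source 6 (15.0): take the remaining 300 — done.
Source L: unused.
Cost = 750×2.0 + 150×10.0 + 300×15.0 = 7500.

7500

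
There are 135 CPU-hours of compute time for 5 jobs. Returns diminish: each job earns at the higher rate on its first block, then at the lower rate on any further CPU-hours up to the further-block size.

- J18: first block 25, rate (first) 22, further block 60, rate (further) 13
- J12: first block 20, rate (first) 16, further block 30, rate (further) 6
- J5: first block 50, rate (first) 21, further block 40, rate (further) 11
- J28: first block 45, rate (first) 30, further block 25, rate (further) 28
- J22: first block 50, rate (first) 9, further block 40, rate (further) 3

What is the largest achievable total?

3440

Treat each block as its own option and order by rate: J28/T1 30 > J28/T2 28 > J18/T1 22 > J5/T1 21 > J12/T1 16 > J18/T2 13 > J5/T2 11 > J22/T1 9 > J12/T2 6 > J22/T2 3.
J28/T1 (30): +45 — 90 left.
J28/T2 (28): +25 — 65 left.
J18 T1 at 22: fill all 25 — 40 left.
J5 T1 at 21: only 40 left, fill 40.
Total = 30×45 + 28×25 + 22×25 + 21×40 = 3440.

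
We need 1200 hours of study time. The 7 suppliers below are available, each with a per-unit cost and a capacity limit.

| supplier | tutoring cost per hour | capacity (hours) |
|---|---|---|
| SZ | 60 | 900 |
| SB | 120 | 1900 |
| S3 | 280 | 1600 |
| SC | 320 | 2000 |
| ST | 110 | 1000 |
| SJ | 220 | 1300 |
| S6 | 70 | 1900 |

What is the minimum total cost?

Fill from the cheapest supplier first.
Take 900 from SZ at 60 → need 300 more.
S6 at 70: take 300 of its 1900 → requirement met.
ST, SB, SJ, S3, SC: unused.
Cost = 900×60 + 300×70 = 75000.

75000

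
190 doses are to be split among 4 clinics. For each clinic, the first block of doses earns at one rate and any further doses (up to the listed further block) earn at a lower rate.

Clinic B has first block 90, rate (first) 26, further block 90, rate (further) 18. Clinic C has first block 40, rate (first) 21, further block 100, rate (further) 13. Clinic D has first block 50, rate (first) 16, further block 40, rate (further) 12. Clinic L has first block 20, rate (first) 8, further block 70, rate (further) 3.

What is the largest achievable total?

4260

Order all 8 blocks by rate: Clinic B/T1 26 > Clinic C/T1 21 > Clinic B/T2 18 > Clinic D/T1 16 > Clinic C/T2 13 > Clinic D/T2 12 > Clinic L/T1 8 > Clinic L/T2 3.
Fill Clinic B T1 block (90 at 26) — 100 left.
Fill Clinic C T1 block (40 at 21) — 60 left.
60 remain; put them into Clinic B T2 at 18.
Total = 26×90 + 21×40 + 18×60 = 4260.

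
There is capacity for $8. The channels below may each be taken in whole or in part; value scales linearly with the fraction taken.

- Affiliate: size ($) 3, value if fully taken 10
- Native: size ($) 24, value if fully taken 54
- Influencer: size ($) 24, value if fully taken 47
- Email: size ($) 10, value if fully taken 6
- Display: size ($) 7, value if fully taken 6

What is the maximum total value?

21.25

Best value per unit of size first: Affiliate 10/3≈3.33, Native 54/24≈2.25, Influencer 47/24≈1.96, Display 6/7≈0.857, Email 6/10≈0.6.
Affiliate: take in full, 3 $ for value 10 → 5 left.
5 $ left: a 5/24 share of Native gives 54×5/24 = 11.25.
Total value = 21.25.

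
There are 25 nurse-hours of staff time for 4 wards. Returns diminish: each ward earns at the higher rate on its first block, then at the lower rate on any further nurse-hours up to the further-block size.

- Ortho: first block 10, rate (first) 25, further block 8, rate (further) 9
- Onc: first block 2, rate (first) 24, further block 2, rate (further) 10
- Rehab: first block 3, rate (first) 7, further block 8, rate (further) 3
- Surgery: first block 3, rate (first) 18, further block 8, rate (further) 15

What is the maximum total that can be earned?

492

Treat each block as its own option and order by rate: Ortho/tier1 25 > Onc/tier1 24 > Surgery/tier1 18 > Surgery/tier2 15 > Onc/tier2 10 > Ortho/tier2 9 > Rehab/tier1 7 > Rehab/tier2 3.
Fill Ortho tier1 block (10 at 25) → 15 left.
Fill Onc tier1 block (2 at 24) → 13 left.
Surgery/tier1 (18): +3 → 10 left.
Surgery/tier2 (15): +8 → 2 left.
Onc tier2 at 10: fill all 2 → 0 left.
Total = 25×10 + 24×2 + 18×3 + 15×8 + 10×2 = 492.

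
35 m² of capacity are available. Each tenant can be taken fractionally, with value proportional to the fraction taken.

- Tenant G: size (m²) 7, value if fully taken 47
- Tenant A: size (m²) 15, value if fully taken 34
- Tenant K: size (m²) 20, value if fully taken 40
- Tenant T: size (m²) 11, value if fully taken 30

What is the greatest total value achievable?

115

Rank by value-to-size ratio: Tenant G 47/7≈6.71, Tenant T 30/11≈2.73, Tenant A 34/15≈2.27, Tenant K 40/20≈2.
All 7 m² of Tenant G fit (value 47) → 28 remain.
All 11 m² of Tenant T fit (value 30) → 17 remain.
All 15 m² of Tenant A fit (value 34) → 2 remain.
Fill the last 2 m² with part of Tenant K: 2/20 of it earns 4.
Total value = 115.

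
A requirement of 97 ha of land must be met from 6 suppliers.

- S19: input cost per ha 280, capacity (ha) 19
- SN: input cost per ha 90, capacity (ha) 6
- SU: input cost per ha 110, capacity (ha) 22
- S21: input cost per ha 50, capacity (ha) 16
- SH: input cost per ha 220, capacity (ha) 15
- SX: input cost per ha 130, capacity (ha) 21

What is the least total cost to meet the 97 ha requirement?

14550

Cheapest first:
Take 16 from S21 at 50 — need 81 more.
SN (90): use full 6 — 75 ha to go.
SU at 110: take all 22 ha — 53 still needed.
SX at 130: take all 21 ha — 32 still needed.
SH (220): use full 15 — 17 ha to go.
S19 (280): take the remaining 17 — done.
Cost = 16×50 + 6×90 + 22×110 + 21×130 + 15×220 + 17×280 = 14550.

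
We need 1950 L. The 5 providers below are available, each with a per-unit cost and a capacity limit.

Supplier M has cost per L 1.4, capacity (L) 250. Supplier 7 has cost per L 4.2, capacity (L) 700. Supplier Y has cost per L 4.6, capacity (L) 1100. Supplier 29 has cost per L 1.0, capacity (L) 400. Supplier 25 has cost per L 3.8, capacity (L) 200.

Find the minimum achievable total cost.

Use providers in increasing cost order.
Take 400 from Supplier 29 at 1.0 ; need 1550 more.
Supplier M at 1.4: take all 250 L ; 1300 still needed.
Supplier 25 (3.8): use full 200 ; 1100 L to go.
Supplier 7 (4.2): use full 700 ; 400 L to go.
Supplier Y at 4.6: take 400 of its 1100 ; requirement met.
Cost = 400×1.0 + 250×1.4 + 200×3.8 + 700×4.2 + 400×4.6 = 6290.

6290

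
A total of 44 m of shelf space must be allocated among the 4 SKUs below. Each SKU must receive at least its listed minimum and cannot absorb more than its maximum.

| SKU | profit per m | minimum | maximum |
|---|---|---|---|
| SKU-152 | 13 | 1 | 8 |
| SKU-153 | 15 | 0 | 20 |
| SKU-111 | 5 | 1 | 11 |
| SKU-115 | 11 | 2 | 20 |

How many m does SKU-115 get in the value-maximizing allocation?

15

Meeting every minimum uses 1+0+1+2 = 4 m, leaving 40.
Highest profit per m first: SKU-153 15 > SKU-152 13 > SKU-115 11 > SKU-111 5.
Give SKU-153 20 more to hit its cap of 20 → 20 left.
Give SKU-152 7 more to hit its cap of 8 → 13 left.
SKU-115 has room for 18 more but only 13 remain, so it gets 15.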